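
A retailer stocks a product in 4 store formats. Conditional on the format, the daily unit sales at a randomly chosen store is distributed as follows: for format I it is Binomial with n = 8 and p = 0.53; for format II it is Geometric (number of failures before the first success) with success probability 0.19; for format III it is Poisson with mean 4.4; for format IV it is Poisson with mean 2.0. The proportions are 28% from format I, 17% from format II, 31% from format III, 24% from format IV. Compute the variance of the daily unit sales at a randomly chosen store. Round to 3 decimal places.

Per component, I: μ=4.24, E[X²]=19.9704; II: μ=4.26316, E[X²]=40.6122; III: μ=4.4, E[X²]=23.76; IV: μ=2, E[X²]=6.
E[X] = 0.28·4.24 + 0.17·4.26316 + 0.31·4.4 + 0.24·2 = 3.75594.
E[X²] = 0.28·19.9704 + 0.17·40.6122 + 0.31·23.76 + 0.24·6 = 21.3014.
Var(X) = E[X²] − (E[X])² = 21.3014 − 14.1071 = 7.19432.

7.194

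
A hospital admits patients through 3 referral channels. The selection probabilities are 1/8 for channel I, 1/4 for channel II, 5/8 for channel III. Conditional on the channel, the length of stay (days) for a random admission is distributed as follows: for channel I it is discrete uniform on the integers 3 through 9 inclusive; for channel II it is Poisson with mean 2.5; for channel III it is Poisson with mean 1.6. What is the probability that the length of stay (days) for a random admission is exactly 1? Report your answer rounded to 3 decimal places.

Conditional on each channel, P(X = 1): I: 0; II: 0.205212; III: 0.323034.
By total probability, P(X = 1) = 0.125·0 + 0.25·0.205212 + 0.625·0.323034 = 0.2532.

0.253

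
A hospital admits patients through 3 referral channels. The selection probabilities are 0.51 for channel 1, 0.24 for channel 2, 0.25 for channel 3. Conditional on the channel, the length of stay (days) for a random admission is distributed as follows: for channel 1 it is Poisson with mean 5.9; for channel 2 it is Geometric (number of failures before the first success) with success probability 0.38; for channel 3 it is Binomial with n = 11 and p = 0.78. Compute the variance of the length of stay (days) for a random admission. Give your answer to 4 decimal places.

10.5540

Per component, 1: μ=5.9, E[X²]=40.71; 2: μ=1.63158, E[X²]=6.95568; 3: μ=8.58, E[X²]=75.504.
E[X] = 0.51·5.9 + 0.24·1.63158 + 0.25·8.58 = 5.54558.
E[X²] = 0.51·40.71 + 0.24·6.95568 + 0.25·75.504 = 41.3075.
Var(X) = E[X²] − (E[X])² = 41.3075 − 30.7534 = 10.554.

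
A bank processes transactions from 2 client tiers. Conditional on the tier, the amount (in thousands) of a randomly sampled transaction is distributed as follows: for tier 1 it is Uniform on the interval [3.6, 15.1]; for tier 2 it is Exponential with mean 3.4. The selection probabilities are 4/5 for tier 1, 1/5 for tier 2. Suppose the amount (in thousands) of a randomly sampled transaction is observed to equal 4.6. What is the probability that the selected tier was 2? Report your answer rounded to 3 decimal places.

0.179

Likelihoods f(4.6 | ·): 1: 0.0869565; 2: 0.0760232.
Posterior ∝ prior × likelihood. Numerator for 2: 0.2·0.0760232 = 0.0152046.
Normalizing constant: 0.8·0.0869565 + 0.2·0.0760232 = 0.0847699.
P(2 | observation) = 0.0152046 / 0.0847699 = 0.179364.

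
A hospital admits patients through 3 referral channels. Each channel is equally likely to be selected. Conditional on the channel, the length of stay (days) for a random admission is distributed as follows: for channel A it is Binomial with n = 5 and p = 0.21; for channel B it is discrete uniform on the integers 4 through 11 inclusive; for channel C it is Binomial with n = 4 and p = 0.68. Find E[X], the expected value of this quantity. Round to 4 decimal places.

3.7567

Component means — A: 1.05; B: 7.5; C: 2.72.
E[X] = 0.333333·1.05 + 0.333333·7.5 + 0.333333·2.72 = 3.75667.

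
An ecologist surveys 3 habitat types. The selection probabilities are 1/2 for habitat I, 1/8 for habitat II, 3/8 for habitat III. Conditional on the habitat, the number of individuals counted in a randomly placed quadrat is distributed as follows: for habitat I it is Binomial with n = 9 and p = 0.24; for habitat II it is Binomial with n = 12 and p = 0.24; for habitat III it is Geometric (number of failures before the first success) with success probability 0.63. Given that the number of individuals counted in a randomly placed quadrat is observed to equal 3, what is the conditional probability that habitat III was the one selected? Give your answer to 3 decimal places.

Likelihoods P(X=3 | ·): I: 0.223766; II: 0.257264; III: 0.0319114.
Posterior ∝ prior × likelihood. Numerator for III: 0.375·0.0319114 = 0.0119668.
Normalizing constant: 0.5·0.223766 + 0.125·0.257264 + 0.375·0.0319114 = 0.156008.
P(III | observation) = 0.0119668 / 0.156008 = 0.0767062.

0.077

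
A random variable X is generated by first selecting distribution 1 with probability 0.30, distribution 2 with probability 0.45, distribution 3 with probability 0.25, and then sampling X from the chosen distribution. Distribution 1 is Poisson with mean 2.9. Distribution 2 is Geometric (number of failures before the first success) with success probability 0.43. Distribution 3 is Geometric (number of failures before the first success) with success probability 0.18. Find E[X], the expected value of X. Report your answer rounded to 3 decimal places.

2.605

Component means — 1: 2.9; 2: 1.32558; 3: 4.55556.
E[X] = 0.3·2.9 + 0.45·1.32558 + 0.25·4.55556 = 2.6054.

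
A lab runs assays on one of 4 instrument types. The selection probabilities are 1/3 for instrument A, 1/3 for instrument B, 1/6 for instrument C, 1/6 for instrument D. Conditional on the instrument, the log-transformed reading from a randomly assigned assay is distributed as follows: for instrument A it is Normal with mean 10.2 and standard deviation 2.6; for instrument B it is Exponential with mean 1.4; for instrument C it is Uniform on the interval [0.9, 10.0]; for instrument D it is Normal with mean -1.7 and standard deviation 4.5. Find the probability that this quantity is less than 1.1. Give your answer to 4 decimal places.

0.3073

Conditional on each instrument, P(X < 1.1): A: 0.000232629; B: 0.544206; C: 0.021978; D: 0.733102.
By total probability, P(X < 1.1) = 0.333333·0.000232629 + 0.333333·0.544206 + 0.166667·0.021978 + 0.166667·0.733102 = 0.307326.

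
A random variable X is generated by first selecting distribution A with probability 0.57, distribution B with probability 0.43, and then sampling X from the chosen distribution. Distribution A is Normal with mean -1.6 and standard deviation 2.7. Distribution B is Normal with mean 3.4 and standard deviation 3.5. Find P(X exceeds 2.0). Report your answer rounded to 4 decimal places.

0.3338

Conditional on each component, P(X > 2.0): A: 0.0912112; B: 0.655422.
By total probability, P(X > 2.0) = 0.57·0.0912112 + 0.43·0.655422 = 0.333822.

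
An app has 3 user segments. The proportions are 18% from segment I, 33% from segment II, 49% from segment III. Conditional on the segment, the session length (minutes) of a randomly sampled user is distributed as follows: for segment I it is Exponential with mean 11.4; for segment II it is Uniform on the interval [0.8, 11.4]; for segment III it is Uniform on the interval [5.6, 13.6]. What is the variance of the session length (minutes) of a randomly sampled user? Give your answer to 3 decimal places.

Per component, I: μ=11.4, E[X²]=259.92; II: μ=6.1, E[X²]=46.5733; III: μ=9.6, E[X²]=97.4933.
E[X] = 0.18·11.4 + 0.33·6.1 + 0.49·9.6 = 8.769.
E[X²] = 0.18·259.92 + 0.33·46.5733 + 0.49·97.4933 = 109.927.
Var(X) = E[X²] − (E[X])² = 109.927 − 76.8954 = 33.0312.

33.031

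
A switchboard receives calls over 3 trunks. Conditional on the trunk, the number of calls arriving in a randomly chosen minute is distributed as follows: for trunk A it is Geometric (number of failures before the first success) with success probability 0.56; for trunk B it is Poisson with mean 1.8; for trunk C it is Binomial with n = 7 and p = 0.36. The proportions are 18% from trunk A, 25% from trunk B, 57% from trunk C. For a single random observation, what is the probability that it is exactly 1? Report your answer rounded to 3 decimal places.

Conditional on each trunk, P(X = 1): A: 0.2464; B: 0.297538; C: 0.173173.
By total probability, P(X = 1) = 0.18·0.2464 + 0.25·0.297538 + 0.57·0.173173 = 0.217445.

0.217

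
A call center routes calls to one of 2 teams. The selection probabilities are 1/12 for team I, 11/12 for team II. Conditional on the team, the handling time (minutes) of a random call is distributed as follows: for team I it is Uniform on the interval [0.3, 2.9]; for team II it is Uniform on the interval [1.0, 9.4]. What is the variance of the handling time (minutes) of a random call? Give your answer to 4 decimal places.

6.4269

Per component, I: μ=1.6, E[X²]=3.12333; II: μ=5.2, E[X²]=32.92.
E[X] = 0.0833333·1.6 + 0.916667·5.2 = 4.9.
E[X²] = 0.0833333·3.12333 + 0.916667·32.92 = 30.4369.
Var(X) = E[X²] − (E[X])² = 30.4369 − 24.01 = 6.42694.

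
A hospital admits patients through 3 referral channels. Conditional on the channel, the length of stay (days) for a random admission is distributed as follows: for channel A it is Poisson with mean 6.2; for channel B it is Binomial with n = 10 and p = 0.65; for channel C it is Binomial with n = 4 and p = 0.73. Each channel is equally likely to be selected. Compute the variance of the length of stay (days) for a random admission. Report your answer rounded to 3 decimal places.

Per component, A: μ=6.2, E[X²]=44.64; B: μ=6.5, E[X²]=44.525; C: μ=2.92, E[X²]=9.3148.
E[X] = 0.333333·6.2 + 0.333333·6.5 + 0.333333·2.92 = 5.20667.
E[X²] = 0.333333·44.64 + 0.333333·44.525 + 0.333333·9.3148 = 32.8266.
Var(X) = E[X²] − (E[X])² = 32.8266 − 27.1094 = 5.71722.

5.717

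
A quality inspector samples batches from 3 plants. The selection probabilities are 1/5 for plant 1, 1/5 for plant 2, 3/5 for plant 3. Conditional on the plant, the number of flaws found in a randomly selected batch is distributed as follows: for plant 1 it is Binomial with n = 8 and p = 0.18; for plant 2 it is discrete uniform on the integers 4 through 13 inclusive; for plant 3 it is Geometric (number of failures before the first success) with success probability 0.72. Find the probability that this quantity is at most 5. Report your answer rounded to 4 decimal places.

Conditional on each plant, P(X ≤ 5): 1: 0.999318; 2: 0.2; 3: 0.999518.
By total probability, P(X ≤ 5) = 0.2·0.999318 + 0.2·0.2 + 0.6·0.999518 = 0.839575.

0.8396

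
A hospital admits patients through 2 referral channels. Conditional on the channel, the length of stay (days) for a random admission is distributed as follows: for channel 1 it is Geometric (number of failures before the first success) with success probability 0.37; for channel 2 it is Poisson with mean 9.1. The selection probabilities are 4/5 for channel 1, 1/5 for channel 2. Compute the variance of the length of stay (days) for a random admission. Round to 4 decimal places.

Per component, 1: μ=1.7027, E[X²]=7.5011; 2: μ=9.1, E[X²]=91.91.
E[X] = 0.8·1.7027 + 0.2·9.1 = 3.18216.
E[X²] = 0.8·7.5011 + 0.2·91.91 = 24.3829.
Var(X) = E[X²] − (E[X])² = 24.3829 − 10.1262 = 14.2567.

14.2567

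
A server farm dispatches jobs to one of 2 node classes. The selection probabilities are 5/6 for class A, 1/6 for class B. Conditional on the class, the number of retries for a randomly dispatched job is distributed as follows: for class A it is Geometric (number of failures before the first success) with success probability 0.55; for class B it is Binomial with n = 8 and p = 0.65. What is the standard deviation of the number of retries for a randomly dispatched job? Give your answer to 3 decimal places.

2.052

Per component, A: μ=0.818182, E[X²]=2.15702; B: μ=5.2, E[X²]=28.86.
E[X] = 0.833333·0.818182 + 0.166667·5.2 = 1.54848.
E[X²] = 0.833333·2.15702 + 0.166667·28.86 = 6.60752.
Var(X) = E[X²] − (E[X])² = 6.60752 − 2.39781 = 4.20972.
SD(X) = √4.20972 = 2.05176.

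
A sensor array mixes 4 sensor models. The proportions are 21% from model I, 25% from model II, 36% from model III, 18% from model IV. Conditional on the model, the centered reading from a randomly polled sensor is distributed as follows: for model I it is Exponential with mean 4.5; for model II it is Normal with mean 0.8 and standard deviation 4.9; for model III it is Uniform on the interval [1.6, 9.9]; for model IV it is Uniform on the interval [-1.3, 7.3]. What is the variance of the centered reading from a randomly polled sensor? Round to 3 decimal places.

17.266

Per component, I: μ=4.5, E[X²]=40.5; II: μ=0.8, E[X²]=24.65; III: μ=5.75, E[X²]=38.8033; IV: μ=3, E[X²]=15.1633.
E[X] = 0.21·4.5 + 0.25·0.8 + 0.36·5.75 + 0.18·3 = 3.755.
E[X²] = 0.21·40.5 + 0.25·24.65 + 0.36·38.8033 + 0.18·15.1633 = 31.3661.
Var(X) = E[X²] − (E[X])² = 31.3661 − 14.1 = 17.2661.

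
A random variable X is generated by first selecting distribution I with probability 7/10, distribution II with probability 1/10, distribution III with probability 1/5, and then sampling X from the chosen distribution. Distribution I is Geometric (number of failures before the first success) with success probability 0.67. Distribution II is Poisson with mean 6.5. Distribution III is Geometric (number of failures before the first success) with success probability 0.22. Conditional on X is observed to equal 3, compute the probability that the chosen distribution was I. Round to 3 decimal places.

0.378

Likelihoods P(X=3 | ·): I: 0.0240778; II: 0.0688137; III: 0.104401.
Posterior ∝ prior × likelihood. Numerator for I: 0.7·0.0240778 = 0.0168545.
Normalizing constant: 0.7·0.0240778 + 0.1·0.0688137 + 0.2·0.104401 = 0.0446161.
P(I | observation) = 0.0168545 / 0.0446161 = 0.377766.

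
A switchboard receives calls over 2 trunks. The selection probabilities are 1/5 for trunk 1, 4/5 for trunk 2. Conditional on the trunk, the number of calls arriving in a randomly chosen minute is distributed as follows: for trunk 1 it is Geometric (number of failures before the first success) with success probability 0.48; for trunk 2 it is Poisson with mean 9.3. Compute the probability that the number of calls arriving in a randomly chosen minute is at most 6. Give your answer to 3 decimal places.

Conditional on each trunk, P(X ≤ 6): 1: 0.989719; 2: 0.180803.
By total probability, P(X ≤ 6) = 0.2·0.989719 + 0.8·0.180803 = 0.342587.

0.343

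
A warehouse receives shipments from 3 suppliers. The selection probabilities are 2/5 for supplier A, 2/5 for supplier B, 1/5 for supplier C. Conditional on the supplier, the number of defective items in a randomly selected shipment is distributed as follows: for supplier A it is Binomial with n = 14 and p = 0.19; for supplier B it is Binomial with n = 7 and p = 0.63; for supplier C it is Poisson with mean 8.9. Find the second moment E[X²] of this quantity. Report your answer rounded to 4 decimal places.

For each component E[X²] = Var + (mean)², giving A: 9.2302; B: 21.0798; C: 88.11.
Overall E[X²] = 0.4·9.2302 + 0.4·21.0798 + 0.2·88.11 = 29.746.

29.7460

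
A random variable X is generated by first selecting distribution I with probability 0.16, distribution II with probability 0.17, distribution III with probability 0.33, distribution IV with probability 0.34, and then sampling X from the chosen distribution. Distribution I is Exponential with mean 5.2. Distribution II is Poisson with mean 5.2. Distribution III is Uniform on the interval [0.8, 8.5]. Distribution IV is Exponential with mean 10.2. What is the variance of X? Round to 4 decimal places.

48.5085

Per component, I: μ=5.2, E[X²]=54.08; II: μ=5.2, E[X²]=32.24; III: μ=4.65, E[X²]=26.5633; IV: μ=10.2, E[X²]=208.08.
E[X] = 0.16·5.2 + 0.17·5.2 + 0.33·4.65 + 0.34·10.2 = 6.7185.
E[X²] = 0.16·54.08 + 0.17·32.24 + 0.33·26.5633 + 0.34·208.08 = 93.6467.
Var(X) = E[X²] − (E[X])² = 93.6467 − 45.1382 = 48.5085.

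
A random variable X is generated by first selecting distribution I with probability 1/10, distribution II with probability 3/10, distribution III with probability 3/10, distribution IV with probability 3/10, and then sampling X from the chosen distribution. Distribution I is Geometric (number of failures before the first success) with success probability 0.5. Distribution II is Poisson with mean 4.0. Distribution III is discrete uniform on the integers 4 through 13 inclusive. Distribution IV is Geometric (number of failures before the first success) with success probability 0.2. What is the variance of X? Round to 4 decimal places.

15.7475

Per component, I: μ=1, E[X²]=3; II: μ=4, E[X²]=20; III: μ=8.5, E[X²]=80.5; IV: μ=4, E[X²]=36.
E[X] = 0.1·1 + 0.3·4 + 0.3·8.5 + 0.3·4 = 5.05.
E[X²] = 0.1·3 + 0.3·20 + 0.3·80.5 + 0.3·36 = 41.25.
Var(X) = E[X²] − (E[X])² = 41.25 − 25.5025 = 15.7475.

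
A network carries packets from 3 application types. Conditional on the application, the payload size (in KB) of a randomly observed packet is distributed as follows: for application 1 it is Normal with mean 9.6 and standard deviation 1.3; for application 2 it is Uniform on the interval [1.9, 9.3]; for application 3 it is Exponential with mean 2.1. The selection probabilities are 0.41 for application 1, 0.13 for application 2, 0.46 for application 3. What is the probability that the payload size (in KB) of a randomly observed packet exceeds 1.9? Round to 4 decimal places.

0.7261

Conditional on each application, P(X > 1.9): 1: 1; 2: 1; 3: 0.404638.
By total probability, P(X > 1.9) = 0.41·1 + 0.13·1 + 0.46·0.404638 = 0.726134.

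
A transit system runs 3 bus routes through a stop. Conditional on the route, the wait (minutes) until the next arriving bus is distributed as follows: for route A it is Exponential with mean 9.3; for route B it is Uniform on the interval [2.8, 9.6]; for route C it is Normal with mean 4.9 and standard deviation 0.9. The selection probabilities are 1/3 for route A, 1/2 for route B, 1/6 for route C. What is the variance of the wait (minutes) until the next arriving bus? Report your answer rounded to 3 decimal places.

33.710

Per component, A: μ=9.3, E[X²]=172.98; B: μ=6.2, E[X²]=42.2933; C: μ=4.9, E[X²]=24.82.
E[X] = 0.333333·9.3 + 0.5·6.2 + 0.166667·4.9 = 7.01667.
E[X²] = 0.333333·172.98 + 0.5·42.2933 + 0.166667·24.82 = 82.9433.
Var(X) = E[X²] − (E[X])² = 82.9433 − 49.2336 = 33.7097.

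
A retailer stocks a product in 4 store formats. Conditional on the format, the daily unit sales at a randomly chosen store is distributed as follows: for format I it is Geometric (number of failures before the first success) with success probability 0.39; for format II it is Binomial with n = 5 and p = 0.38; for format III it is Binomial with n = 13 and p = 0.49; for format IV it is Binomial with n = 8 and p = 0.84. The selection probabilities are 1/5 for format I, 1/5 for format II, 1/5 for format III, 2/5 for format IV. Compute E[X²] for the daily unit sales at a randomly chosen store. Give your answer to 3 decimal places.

29.508

For each component E[X²] = Var + (mean)², giving I: 6.45694; II: 4.788; III: 43.8256; IV: 46.2336.
Overall E[X²] = 0.2·6.45694 + 0.2·4.788 + 0.2·43.8256 + 0.4·46.2336 = 29.5075.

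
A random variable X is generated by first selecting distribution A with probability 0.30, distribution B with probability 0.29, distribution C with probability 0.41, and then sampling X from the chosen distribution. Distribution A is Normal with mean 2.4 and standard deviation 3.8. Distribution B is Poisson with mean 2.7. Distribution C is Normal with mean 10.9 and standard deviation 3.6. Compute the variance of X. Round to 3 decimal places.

Per component, A: μ=2.4, E[X²]=20.2; B: μ=2.7, E[X²]=9.99; C: μ=10.9, E[X²]=131.77.
E[X] = 0.3·2.4 + 0.29·2.7 + 0.41·10.9 = 5.972.
E[X²] = 0.3·20.2 + 0.29·9.99 + 0.41·131.77 = 62.9828.
Var(X) = E[X²] − (E[X])² = 62.9828 − 35.6648 = 27.318.

27.318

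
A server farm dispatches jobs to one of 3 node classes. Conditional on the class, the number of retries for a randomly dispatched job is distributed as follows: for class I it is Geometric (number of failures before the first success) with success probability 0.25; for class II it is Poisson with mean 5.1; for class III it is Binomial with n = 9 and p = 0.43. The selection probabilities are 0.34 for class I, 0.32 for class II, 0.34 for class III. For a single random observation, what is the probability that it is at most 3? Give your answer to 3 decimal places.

0.452

Conditional on each class, P(X ≤ 3): I: 0.683594; II: 0.251268; III: 0.408652.
By total probability, P(X ≤ 3) = 0.34·0.683594 + 0.32·0.251268 + 0.34·0.408652 = 0.451769.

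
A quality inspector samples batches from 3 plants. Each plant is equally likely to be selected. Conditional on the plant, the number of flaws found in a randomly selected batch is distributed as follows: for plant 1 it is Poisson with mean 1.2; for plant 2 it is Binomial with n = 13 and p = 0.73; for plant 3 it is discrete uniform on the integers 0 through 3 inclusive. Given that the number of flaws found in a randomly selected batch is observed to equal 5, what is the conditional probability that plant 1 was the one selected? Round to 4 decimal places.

0.4532

Likelihoods P(X=5 | ·): 1: 0.00624556; 2: 0.00753534; 3: 0.
Posterior ∝ prior × likelihood. Numerator for 1: 0.333333·0.00624556 = 0.00208185.
Normalizing constant: 0.333333·0.00624556 + 0.333333·0.00753534 + 0.333333·0 = 0.00459364.
P(1 | observation) = 0.00208185 / 0.00459364 = 0.453204.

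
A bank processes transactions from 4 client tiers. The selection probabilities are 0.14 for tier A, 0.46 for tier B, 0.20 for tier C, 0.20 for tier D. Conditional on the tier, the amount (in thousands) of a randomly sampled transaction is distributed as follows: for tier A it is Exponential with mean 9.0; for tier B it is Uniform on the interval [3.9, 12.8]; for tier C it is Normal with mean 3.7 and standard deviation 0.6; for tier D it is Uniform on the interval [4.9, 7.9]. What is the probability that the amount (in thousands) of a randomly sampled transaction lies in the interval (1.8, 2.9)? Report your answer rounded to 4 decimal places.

0.0313

Conditional on each tier, P(1.8 < X < 2.9): A: 0.0941936; B: 0; C: 0.0904402; D: 0.
By total probability, P(1.8 < X < 2.9) = 0.14·0.0941936 + 0.46·0 + 0.2·0.0904402 + 0.2·0 = 0.0312751.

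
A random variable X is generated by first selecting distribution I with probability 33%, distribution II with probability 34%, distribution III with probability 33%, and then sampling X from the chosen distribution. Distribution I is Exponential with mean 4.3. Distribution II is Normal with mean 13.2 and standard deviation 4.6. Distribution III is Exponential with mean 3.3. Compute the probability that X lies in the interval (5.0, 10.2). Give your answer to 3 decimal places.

Conditional on each component, P(5.0 < X < 10.2): I: 0.219327; II: 0.219819; III: 0.174314.
By total probability, P(5.0 < X < 10.2) = 0.33·0.219327 + 0.34·0.219819 + 0.33·0.174314 = 0.20464.

0.205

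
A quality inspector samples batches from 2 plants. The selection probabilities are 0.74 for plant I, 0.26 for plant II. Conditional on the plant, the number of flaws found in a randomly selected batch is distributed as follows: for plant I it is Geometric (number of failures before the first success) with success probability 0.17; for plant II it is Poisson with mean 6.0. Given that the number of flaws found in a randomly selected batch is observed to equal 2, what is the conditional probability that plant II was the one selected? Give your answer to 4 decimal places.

0.1181

Likelihoods P(X=2 | ·): I: 0.117113; II: 0.0446175.
Posterior ∝ prior × likelihood. Numerator for II: 0.26·0.0446175 = 0.0116006.
Normalizing constant: 0.74·0.117113 + 0.26·0.0446175 = 0.0982642.
P(II | observation) = 0.0116006 / 0.0982642 = 0.118055.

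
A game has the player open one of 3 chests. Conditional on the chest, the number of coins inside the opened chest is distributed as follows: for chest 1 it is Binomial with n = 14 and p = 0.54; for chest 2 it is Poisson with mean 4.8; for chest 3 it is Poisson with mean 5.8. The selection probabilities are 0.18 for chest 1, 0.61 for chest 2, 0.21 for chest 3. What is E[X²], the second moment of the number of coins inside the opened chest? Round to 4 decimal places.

For each component E[X²] = Var + (mean)², giving 1: 60.6312; 2: 27.84; 3: 39.44.
Overall E[X²] = 0.18·60.6312 + 0.61·27.84 + 0.21·39.44 = 36.1784.

36.1784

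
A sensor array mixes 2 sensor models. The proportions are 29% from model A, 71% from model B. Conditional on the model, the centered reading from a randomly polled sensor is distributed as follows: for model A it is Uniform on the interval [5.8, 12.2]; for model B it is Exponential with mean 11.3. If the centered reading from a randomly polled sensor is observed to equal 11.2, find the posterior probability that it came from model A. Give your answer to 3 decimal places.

0.660

Likelihoods f(11.2 | ·): A: 0.15625; B: 0.0328451.
Posterior ∝ prior × likelihood. Numerator for A: 0.29·0.15625 = 0.0453125.
Normalizing constant: 0.29·0.15625 + 0.71·0.0328451 = 0.0686325.
P(A | observation) = 0.0453125 / 0.0686325 = 0.660219.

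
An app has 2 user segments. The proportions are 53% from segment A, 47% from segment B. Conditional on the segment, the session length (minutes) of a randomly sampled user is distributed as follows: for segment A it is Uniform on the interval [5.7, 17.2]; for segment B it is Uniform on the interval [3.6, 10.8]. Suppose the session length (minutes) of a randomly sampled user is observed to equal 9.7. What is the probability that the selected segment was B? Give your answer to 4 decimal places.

0.5862

Likelihoods f(9.7 | ·): A: 0.0869565; B: 0.138889.
Posterior ∝ prior × likelihood. Numerator for B: 0.47·0.138889 = 0.0652778.
Normalizing constant: 0.53·0.0869565 + 0.47·0.138889 = 0.111365.
P(B | observation) = 0.0652778 / 0.111365 = 0.586162.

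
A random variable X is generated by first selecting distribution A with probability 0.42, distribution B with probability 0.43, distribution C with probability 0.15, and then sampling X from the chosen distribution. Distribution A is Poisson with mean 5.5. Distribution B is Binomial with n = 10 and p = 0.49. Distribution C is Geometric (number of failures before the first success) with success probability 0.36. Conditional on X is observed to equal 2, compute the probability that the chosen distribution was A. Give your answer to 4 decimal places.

Likelihoods P(X=2 | ·): A: 0.0618124; B: 0.04945; C: 0.147456.
Posterior ∝ prior × likelihood. Numerator for A: 0.42·0.0618124 = 0.0259612.
Normalizing constant: 0.42·0.0618124 + 0.43·0.04945 + 0.15·0.147456 = 0.0693431.
P(A | observation) = 0.0259612 / 0.0693431 = 0.374388.

0.3744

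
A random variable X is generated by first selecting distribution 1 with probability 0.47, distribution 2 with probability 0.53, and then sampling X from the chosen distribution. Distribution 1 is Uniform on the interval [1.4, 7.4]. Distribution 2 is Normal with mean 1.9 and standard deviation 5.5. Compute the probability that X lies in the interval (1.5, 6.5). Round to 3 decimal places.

0.565

Conditional on each component, P(1.5 < X < 6.5): 1: 0.833333; 2: 0.327513.
By total probability, P(1.5 < X < 6.5) = 0.47·0.833333 + 0.53·0.327513 = 0.565249.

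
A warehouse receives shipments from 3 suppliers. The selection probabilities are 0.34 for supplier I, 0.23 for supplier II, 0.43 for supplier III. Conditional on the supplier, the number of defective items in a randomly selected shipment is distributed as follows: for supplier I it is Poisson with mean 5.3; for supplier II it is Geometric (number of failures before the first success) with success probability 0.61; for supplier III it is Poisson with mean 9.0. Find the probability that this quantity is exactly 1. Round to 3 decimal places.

Conditional on each supplier, P(X = 1): I: 0.0264554; II: 0.2379; III: 0.00111069.
By total probability, P(X = 1) = 0.34·0.0264554 + 0.23·0.2379 + 0.43·0.00111069 = 0.0641894.

0.064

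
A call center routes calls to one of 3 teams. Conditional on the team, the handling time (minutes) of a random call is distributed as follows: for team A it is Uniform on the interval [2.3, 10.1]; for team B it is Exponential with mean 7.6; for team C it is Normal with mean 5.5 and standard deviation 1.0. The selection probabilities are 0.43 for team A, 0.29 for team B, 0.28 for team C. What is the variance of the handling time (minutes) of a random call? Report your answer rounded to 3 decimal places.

Per component, A: μ=6.2, E[X²]=43.51; B: μ=7.6, E[X²]=115.52; C: μ=5.5, E[X²]=31.25.
E[X] = 0.43·6.2 + 0.29·7.6 + 0.28·5.5 = 6.41.
E[X²] = 0.43·43.51 + 0.29·115.52 + 0.28·31.25 = 60.9601.
Var(X) = E[X²] − (E[X])² = 60.9601 − 41.0881 = 19.872.

19.872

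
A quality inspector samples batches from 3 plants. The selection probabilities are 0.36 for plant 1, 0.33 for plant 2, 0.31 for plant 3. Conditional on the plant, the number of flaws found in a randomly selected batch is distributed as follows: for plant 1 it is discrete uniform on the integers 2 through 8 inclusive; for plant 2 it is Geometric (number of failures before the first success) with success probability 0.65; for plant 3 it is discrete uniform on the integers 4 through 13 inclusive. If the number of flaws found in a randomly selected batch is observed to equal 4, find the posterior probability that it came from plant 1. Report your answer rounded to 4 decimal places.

0.6005

Likelihoods P(X=4 | ·): 1: 0.142857; 2: 0.00975406; 3: 0.1.
Posterior ∝ prior × likelihood. Numerator for 1: 0.36·0.142857 = 0.0514286.
Normalizing constant: 0.36·0.142857 + 0.33·0.00975406 + 0.31·0.1 = 0.0856474.
P(1 | observation) = 0.0514286 / 0.0856474 = 0.600468.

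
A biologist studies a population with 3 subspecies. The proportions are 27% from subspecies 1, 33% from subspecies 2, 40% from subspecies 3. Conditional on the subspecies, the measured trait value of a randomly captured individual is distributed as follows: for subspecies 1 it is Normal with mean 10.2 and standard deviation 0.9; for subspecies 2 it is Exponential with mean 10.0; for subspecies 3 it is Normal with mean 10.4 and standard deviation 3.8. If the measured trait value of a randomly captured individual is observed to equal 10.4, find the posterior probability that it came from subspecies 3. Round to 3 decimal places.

Likelihoods f(10.4 | ·): 1: 0.432458; 2: 0.0353455; 3: 0.104985.
Posterior ∝ prior × likelihood. Numerator for 3: 0.4·0.104985 = 0.0419939.
Normalizing constant: 0.27·0.432458 + 0.33·0.0353455 + 0.4·0.104985 = 0.170422.
P(3 | observation) = 0.0419939 / 0.170422 = 0.246412.

0.246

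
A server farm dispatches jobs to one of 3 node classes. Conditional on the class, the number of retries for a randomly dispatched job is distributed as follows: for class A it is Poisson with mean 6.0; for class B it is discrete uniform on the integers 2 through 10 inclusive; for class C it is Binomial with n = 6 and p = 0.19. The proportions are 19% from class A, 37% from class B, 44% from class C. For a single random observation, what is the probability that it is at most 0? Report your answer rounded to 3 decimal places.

0.125

Conditional on each class, P(X ≤ 0): A: 0.00247875; B: 0; C: 0.28243.
By total probability, P(X ≤ 0) = 0.19·0.00247875 + 0.37·0 + 0.44·0.28243 = 0.12474.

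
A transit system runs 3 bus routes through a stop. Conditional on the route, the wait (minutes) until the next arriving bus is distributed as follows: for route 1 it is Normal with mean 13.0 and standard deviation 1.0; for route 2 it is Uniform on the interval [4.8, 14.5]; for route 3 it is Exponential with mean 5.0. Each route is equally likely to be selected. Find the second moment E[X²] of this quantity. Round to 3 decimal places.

For each component E[X²] = Var + (mean)², giving 1: 170; 2: 100.963; 3: 50.
Overall E[X²] = 0.333333·170 + 0.333333·100.963 + 0.333333·50 = 106.988.

106.988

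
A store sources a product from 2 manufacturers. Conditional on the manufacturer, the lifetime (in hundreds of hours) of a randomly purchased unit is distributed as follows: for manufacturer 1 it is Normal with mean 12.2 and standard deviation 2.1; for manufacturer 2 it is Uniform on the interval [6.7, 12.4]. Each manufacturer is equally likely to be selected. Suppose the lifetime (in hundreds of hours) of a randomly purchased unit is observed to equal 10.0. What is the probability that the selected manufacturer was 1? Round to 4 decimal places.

0.3848

Likelihoods f(10.0 | ·): 1: 0.109741; 2: 0.175439.
Posterior ∝ prior × likelihood. Numerator for 1: 0.5·0.109741 = 0.0548707.
Normalizing constant: 0.5·0.109741 + 0.5·0.175439 = 0.14259.
P(1 | observation) = 0.0548707 / 0.14259 = 0.384814.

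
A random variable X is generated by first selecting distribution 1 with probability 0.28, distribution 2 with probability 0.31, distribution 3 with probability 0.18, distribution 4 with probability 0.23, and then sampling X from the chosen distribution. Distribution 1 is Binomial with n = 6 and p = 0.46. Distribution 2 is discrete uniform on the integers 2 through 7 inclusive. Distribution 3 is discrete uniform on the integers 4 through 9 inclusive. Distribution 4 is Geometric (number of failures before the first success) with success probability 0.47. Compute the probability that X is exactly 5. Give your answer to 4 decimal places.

Conditional on each component, P(X = 5): 1: 0.066732; 2: 0.166667; 3: 0.166667; 4: 0.0196552.
By total probability, P(X = 5) = 0.28·0.066732 + 0.31·0.166667 + 0.18·0.166667 + 0.23·0.0196552 = 0.104872.

0.1049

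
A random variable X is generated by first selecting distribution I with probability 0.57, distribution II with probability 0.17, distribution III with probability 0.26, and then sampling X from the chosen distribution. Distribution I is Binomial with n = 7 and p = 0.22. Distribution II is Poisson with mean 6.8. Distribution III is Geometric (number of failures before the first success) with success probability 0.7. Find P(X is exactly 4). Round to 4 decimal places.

0.0405

Conditional on each component, P(X = 4): I: 0.0389083; II: 0.0992252; III: 0.00567.
By total probability, P(X = 4) = 0.57·0.0389083 + 0.17·0.0992252 + 0.26·0.00567 = 0.0405202.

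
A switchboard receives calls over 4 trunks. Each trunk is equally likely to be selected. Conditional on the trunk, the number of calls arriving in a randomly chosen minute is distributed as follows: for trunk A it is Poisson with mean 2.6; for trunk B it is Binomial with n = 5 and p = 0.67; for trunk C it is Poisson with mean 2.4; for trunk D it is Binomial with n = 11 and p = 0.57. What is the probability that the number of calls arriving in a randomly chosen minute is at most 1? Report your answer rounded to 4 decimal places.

Conditional on each trunk, P(X ≤ 1): A: 0.267385; B: 0.0436419; C: 0.308441; D: 0.00144797.
By total probability, P(X ≤ 1) = 0.25·0.267385 + 0.25·0.0436419 + 0.25·0.308441 + 0.25·0.00144797 = 0.155229.

0.1552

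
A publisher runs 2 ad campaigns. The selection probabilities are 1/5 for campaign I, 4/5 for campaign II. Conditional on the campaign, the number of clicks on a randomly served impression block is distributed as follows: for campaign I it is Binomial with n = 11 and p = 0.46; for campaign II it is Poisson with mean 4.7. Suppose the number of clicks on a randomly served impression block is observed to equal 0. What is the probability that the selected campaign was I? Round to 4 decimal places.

0.0303

Likelihoods P(X=0 | ·): I: 0.0011385; II: 0.00909528.
Posterior ∝ prior × likelihood. Numerator for I: 0.2·0.0011385 = 0.000227699.
Normalizing constant: 0.2·0.0011385 + 0.8·0.00909528 = 0.00750392.
P(I | observation) = 0.000227699 / 0.00750392 = 0.030344.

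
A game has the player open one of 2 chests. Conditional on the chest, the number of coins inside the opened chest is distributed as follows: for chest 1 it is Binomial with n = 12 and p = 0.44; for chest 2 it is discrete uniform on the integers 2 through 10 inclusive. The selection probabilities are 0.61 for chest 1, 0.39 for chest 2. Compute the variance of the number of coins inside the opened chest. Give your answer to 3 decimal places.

4.527

Per component, 1: μ=5.28, E[X²]=30.8352; 2: μ=6, E[X²]=42.6667.
E[X] = 0.61·5.28 + 0.39·6 = 5.5608.
E[X²] = 0.61·30.8352 + 0.39·42.6667 = 35.4495.
Var(X) = E[X²] − (E[X])² = 35.4495 − 30.9225 = 4.52698.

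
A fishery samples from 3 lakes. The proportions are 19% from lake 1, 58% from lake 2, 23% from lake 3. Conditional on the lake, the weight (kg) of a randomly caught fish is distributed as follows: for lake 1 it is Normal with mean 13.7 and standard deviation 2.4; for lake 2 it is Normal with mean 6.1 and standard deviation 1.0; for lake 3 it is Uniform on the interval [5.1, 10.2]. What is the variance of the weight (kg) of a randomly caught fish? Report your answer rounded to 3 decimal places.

10.458

Per component, 1: μ=13.7, E[X²]=193.45; 2: μ=6.1, E[X²]=38.21; 3: μ=7.65, E[X²]=60.69.
E[X] = 0.19·13.7 + 0.58·6.1 + 0.23·7.65 = 7.9005.
E[X²] = 0.19·193.45 + 0.58·38.21 + 0.23·60.69 = 72.876.
Var(X) = E[X²] − (E[X])² = 72.876 − 62.4179 = 10.4581.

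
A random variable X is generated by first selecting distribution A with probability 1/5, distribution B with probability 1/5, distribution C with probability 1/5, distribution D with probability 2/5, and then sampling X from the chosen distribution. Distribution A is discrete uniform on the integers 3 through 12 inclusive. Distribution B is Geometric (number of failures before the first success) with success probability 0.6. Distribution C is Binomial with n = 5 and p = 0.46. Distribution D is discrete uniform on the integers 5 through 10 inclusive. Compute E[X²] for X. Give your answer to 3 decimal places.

For each component E[X²] = Var + (mean)², giving A: 64.5; B: 1.55556; C: 6.532; D: 59.1667.
Overall E[X²] = 0.2·64.5 + 0.2·1.55556 + 0.2·6.532 + 0.4·59.1667 = 38.1842.

38.184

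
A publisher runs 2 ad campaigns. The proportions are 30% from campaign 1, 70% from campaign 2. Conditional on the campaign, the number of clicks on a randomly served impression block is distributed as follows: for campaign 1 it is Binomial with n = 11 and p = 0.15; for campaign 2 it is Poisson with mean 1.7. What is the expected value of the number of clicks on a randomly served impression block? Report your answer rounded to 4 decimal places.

Component means — 1: 1.65; 2: 1.7.
E[X] = 0.3·1.65 + 0.7·1.7 = 1.685.

1.6850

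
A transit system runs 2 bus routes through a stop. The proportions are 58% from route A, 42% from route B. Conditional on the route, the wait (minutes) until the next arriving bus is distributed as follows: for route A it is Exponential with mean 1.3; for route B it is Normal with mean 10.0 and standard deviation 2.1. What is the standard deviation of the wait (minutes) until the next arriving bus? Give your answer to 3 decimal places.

4.612

Per component, A: μ=1.3, E[X²]=3.38; B: μ=10, E[X²]=104.41.
E[X] = 0.58·1.3 + 0.42·10 = 4.954.
E[X²] = 0.58·3.38 + 0.42·104.41 = 45.8126.
Var(X) = E[X²] − (E[X])² = 45.8126 − 24.5421 = 21.2705.
SD(X) = √21.2705 = 4.61199.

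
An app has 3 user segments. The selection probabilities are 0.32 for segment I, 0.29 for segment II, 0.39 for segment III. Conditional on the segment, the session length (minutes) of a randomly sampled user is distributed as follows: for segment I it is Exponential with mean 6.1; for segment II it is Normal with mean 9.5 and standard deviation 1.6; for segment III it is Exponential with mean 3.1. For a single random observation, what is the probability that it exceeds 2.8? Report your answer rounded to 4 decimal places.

Conditional on each segment, P(X > 2.8): I: 0.631905; II: 0.999986; III: 0.40526.
By total probability, P(X > 2.8) = 0.32·0.631905 + 0.29·0.999986 + 0.39·0.40526 = 0.650257.

0.6503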